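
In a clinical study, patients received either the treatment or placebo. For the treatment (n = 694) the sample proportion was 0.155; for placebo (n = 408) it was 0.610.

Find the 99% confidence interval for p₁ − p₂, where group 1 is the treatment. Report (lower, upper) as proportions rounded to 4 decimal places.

(-0.5266, -0.3834)

Each SE is √(p̂(1−p̂)/n): √(0.1550·0.8450/694) = 0.01374 and √(0.6100·0.3900/408) = 0.02415.
SE(p̂₁ − p̂₂) = √(SE₁² + SE₂²) = √(0.0001887876 + 0.0005832225) = 0.02779, since the two samples are independent.
At 99% confidence z* = 2.576; margin = 2.576 × 0.02779 = 0.07159.
The difference is 0.1550 − 0.6100 = -0.4550, so the interval is -0.4550 ± 0.07159 = (-0.5266, -0.3834).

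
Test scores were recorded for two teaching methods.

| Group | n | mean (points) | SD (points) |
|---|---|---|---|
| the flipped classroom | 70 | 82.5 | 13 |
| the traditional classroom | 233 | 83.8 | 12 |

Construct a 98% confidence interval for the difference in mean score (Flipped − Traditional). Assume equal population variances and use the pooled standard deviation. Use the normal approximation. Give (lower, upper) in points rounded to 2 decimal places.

(-5.18, 2.58)

Pooled variance s_p² = [69·13² + 232·12²] / (70+233−2) = 149.7309, so s_p = 12.2365.
SE_diff = s_p·√(1/n₁ + 1/n₂) = 12.2365·√(1/70 + 1/233) = 1.6678.
z* = 2.326; margin = 2.326 × 1.6678 = 3.8793.
Difference = 82.5 − 83.8 = -1.3000.
-1.3000 ± 3.8793 → (-5.18, 2.58).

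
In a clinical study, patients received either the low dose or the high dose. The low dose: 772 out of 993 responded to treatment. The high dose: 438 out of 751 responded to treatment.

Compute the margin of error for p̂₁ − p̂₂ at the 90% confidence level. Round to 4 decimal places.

First, p̂₁ = 772/993 = 0.7774; p̂₂ = 438/751 = 0.5832.
The two standard errors are √(0.7774×0.2226/993) = 0.01320 and √(0.5832×0.4168/751) = 0.01799.
Because the samples are independent, SE_diff = √(0.01320² + 0.01799²) = 0.02231.
Using z* = 1.645 for 90%, ME = 1.645 × 0.02231 = 0.03670.

0.0367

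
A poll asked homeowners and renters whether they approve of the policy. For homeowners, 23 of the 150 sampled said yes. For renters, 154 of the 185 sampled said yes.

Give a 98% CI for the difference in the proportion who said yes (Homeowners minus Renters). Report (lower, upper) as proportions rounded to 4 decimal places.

(-0.7727, -0.5855)

Sample proportions: 23/150 = 0.1533, 154/185 = 0.8324.
Each SE is √(p̂(1−p̂)/n): √(0.1533·0.8467/150) = 0.02942 and √(0.8324·0.1676/185) = 0.02746.
SE(p̂₁ − p̂₂) = √(SE₁² + SE₂²) = √(0.0008655364 + 0.0007540516) = 0.04024, since the two samples are independent.
At 98% confidence z* = 2.326; margin = 2.326 × 0.04024 = 0.09360.
The difference is 0.1533 − 0.8324 = -0.6791, so the interval is -0.6791 ± 0.09360 = (-0.7727, -0.5855).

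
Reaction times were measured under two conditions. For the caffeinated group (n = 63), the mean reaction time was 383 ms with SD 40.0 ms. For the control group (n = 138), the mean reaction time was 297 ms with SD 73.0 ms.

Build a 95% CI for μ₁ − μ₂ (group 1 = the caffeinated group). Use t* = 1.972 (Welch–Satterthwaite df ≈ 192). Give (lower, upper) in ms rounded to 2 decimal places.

Per-group SEs: s₁/√n₁ = 40.0/√63 = 5.0395, s₂/√n₂ = 73.0/√138 = 6.2142.
Unpooled SE of the difference: √(25.39656025 + 38.61628164) = 8.0008.
Margin of error = t* · SE = 1.972 × 8.0008 = 15.7776.
x̄₁ − x̄₂ = 383 − 297 = 86.0000.
CI: 86.0000 ± 15.7776 = (70.22, 101.78).

(70.22, 101.78)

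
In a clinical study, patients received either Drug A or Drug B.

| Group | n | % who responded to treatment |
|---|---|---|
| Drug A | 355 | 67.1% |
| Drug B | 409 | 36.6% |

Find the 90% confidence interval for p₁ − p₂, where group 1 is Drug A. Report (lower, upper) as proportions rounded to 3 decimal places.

(0.248, 0.362)

The two standard errors are √(0.6710×0.3290/355) = 0.02494 and √(0.3660×0.6340/409) = 0.02382.
Because the samples are independent, SE_diff = √(0.02494² + 0.02382²) = 0.03449.
Using z* = 1.645 for 90%, ME = 1.645 × 0.03449 = 0.05674.
p̂₁ − p̂₂ = 0.3050; interval 0.3050 ± 0.05674 gives (0.248, 0.362).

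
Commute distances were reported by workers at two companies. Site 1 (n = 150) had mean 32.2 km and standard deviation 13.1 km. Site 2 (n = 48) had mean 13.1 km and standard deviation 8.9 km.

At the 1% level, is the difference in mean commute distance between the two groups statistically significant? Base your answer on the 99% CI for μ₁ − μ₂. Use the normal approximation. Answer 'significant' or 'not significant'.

significant

SE₁ = s₁/√n₁ = 13.1/√150 = 1.0696; SE₂ = 8.9/√48 = 1.2846.
Independent samples, unequal variances: SE_diff = √(SE₁² + SE₂²) = √(1.14404416 + 1.65019716) = 1.6716.
z* = 2.576, so margin of error = 2.576 × 1.6716 = 4.3060.
Difference in means = 32.2 − 13.1 = 19.1000.
19.1000 ± 4.3060 → (14.7940, 23.4060).
The interval (14.7940, 23.4060) does not contain 0, so the difference is significant.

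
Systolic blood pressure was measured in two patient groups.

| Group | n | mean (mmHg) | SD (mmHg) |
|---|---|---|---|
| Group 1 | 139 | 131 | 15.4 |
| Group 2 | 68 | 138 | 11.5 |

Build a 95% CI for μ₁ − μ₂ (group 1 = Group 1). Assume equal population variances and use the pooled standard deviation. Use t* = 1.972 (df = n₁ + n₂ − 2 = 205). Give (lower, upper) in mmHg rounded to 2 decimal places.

(-11.16, -2.84)

Pooled variance s_p² = [138·15.4² + 67·11.5²] / (139+68−2) = 202.8723, so s_p = 14.2433.
SE_diff = s_p·√(1/n₁ + 1/n₂) = 14.2433·√(1/139 + 1/68) = 2.1078.
t* = 1.972; margin = 1.972 × 2.1078 = 4.1566.
Difference = 131 − 138 = -7.0000.
-7.0000 ± 4.1566 → (-11.16, -2.84).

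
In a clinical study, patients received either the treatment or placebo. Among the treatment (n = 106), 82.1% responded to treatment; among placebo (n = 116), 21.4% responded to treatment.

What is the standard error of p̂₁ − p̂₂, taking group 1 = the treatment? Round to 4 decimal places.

SE₁ = √(p̂₁(1−p̂₁)/n₁) = √(0.8210·0.1790/106) = 0.03723; SE₂ = √(0.2140·0.7860/116) = 0.03808.
Independent samples: SE of the difference = √(SE₁² + SE₂²) = √(0.0013860729 + 0.0014500864) = 0.05326.

0.0533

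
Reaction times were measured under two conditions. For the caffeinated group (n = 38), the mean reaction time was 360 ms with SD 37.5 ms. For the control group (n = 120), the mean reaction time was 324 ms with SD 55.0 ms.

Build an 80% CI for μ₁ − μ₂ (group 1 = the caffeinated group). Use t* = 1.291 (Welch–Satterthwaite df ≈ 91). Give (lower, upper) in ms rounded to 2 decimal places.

Standard errors of each mean: 37.5/√38 = 6.0833 and 55.0/√120 = 5.0208.
SE(x̄₁ − x̄₂) = √(6.0833² + 5.0208²) = 7.8876 for independent samples with unequal variances.
With t* = 1.291, the margin is 1.291 × 7.8876 = 10.1829.
x̄₁ − x̄₂ = 360 − 324 = 36.0000; the interval is 36.0000 ± 10.1829 = (25.82, 46.18).

(25.82, 46.18)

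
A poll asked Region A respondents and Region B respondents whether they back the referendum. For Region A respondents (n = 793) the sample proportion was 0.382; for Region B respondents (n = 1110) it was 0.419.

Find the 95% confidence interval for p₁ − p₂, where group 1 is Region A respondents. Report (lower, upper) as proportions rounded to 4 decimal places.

(-0.0816, 0.0076)

SE₁ = √(p̂₁(1−p̂₁)/n₁) = √(0.3820·0.6180/793) = 0.01725; SE₂ = √(0.4190·0.5810/1110) = 0.01481.
Independent samples: SE of the difference = √(SE₁² + SE₂²) = √(0.0002975625 + 0.0002193361) = 0.02274.
z* for 95% confidence is 1.960, so the margin of error is 1.960 × 0.02274 = 0.04457.
Point estimate p̂₁ − p̂₂ = 0.3820 − 0.4190 = -0.0370.
-0.0370 ± 0.04457 → (-0.0816, 0.0076).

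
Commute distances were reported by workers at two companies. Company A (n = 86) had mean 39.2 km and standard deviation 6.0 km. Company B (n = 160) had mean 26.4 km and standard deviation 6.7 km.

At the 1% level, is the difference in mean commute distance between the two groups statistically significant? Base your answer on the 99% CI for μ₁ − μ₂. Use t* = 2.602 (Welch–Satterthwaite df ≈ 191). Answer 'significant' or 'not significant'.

Standard errors of each mean: 6.0/√86 = 0.6470 and 6.7/√160 = 0.5297.
SE(x̄₁ − x̄₂) = √(0.6470² + 0.5297²) = 0.8362 for independent samples with unequal variances.
With t* = 2.602, the margin is 2.602 × 0.8362 = 2.1758.
x̄₁ − x̄₂ = 39.2 − 26.4 = 12.8000; the interval is 12.8000 ± 2.1758 = (10.6242, 14.9758).
The interval (10.6242, 14.9758) does not contain 0, so the difference is significant.

significant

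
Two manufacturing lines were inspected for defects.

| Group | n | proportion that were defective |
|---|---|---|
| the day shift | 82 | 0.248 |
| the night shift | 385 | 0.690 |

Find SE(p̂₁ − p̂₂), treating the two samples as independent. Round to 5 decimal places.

The two standard errors are √(0.2480×0.7520/82) = 0.04769 and √(0.6900×0.3100/385) = 0.02357.
Because the samples are independent, SE_diff = √(0.04769² + 0.02357²) = 0.05320.

0.05320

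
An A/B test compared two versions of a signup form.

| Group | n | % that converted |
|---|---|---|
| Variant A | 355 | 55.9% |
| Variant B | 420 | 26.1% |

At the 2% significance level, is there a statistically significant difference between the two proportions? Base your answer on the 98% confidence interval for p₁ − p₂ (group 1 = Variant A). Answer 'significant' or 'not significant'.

significant

SE₁ = √(p̂₁(1−p̂₁)/n₁) = √(0.5590·0.4410/355) = 0.02635; SE₂ = √(0.2610·0.7390/420) = 0.02143.
Independent samples: SE of the difference = √(SE₁² + SE₂²) = √(0.0006943225 + 0.0004592449) = 0.03396.
z* for 98% confidence is 2.326, so the margin of error is 2.326 × 0.03396 = 0.07899.
Point estimate p̂₁ − p̂₂ = 0.5590 − 0.2610 = 0.2980.
0.2980 ± 0.07899 → (0.21901, 0.37699).
The interval (0.21901, 0.37699) does not contain 0, so the difference is significant.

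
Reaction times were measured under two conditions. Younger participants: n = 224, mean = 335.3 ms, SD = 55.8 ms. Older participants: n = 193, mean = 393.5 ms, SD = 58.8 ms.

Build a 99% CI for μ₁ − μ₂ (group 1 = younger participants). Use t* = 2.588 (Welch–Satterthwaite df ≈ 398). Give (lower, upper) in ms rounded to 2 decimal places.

(-72.80, -43.60)

Per-group SEs: s₁/√n₁ = 55.8/√224 = 3.7283, s₂/√n₂ = 58.8/√193 = 4.2325.
Unpooled SE of the difference: √(13.90022089 + 17.91405625) = 5.6404.
Margin of error = t* · SE = 2.588 × 5.6404 = 14.5974.
x̄₁ − x̄₂ = 335.3 − 393.5 = -58.2000.
CI: -58.2000 ± 14.5974 = (-72.80, -43.60).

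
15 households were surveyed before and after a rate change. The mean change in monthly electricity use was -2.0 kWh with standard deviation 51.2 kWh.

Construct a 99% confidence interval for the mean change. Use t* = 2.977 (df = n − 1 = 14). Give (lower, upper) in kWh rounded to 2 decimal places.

Paired design: SE = s_d/√n = 51.2/√15 = 13.2198.
t* = 2.977; margin of error = 2.977 × 13.2198 = 39.3553.
-2.0 ± 39.3553 → (-41.36, 37.36).

(-41.36, 37.36)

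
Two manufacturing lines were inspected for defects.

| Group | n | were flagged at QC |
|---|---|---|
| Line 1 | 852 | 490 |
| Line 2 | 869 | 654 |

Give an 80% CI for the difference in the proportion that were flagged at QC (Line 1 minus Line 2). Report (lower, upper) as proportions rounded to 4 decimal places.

(-0.2062, -0.1488)

p̂₁ = 490/852 = 0.5751 and p̂₂ = 654/869 = 0.7526.
SE₁ = √(p̂₁(1−p̂₁)/n₁) = √(0.5751·0.4249/852) = 0.01694; SE₂ = √(0.7526·0.2474/869) = 0.01464.
Independent samples: SE of the difference = √(SE₁² + SE₂²) = √(0.0002869636 + 0.0002143296) = 0.02239.
z* for 80% confidence is 1.282, so the margin of error is 1.282 × 0.02239 = 0.02870.
Point estimate p̂₁ − p̂₂ = 0.5751 − 0.7526 = -0.1775.
-0.1775 ± 0.02870 → (-0.2062, -0.1488).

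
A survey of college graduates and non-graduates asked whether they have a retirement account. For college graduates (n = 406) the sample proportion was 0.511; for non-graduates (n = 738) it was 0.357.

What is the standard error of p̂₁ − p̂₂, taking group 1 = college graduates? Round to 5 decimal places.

SE₁ = √(p̂₁(1−p̂₁)/n₁) = √(0.5110·0.4890/406) = 0.02481; SE₂ = √(0.3570·0.6430/738) = 0.01764.
Independent samples: SE of the difference = √(SE₁² + SE₂²) = √(0.0006155361 + 0.0003111696) = 0.03044.

0.03044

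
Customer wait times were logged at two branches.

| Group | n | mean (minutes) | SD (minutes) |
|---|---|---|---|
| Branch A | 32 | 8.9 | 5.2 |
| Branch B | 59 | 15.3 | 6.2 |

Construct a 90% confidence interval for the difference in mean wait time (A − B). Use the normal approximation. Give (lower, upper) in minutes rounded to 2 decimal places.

Per-group SEs: s₁/√n₁ = 5.2/√32 = 0.9192, s₂/√n₂ = 6.2/√59 = 0.8072.
Unpooled SE of the difference: √(0.84492864 + 0.65157184) = 1.2233.
Margin of error = z* · SE = 1.645 × 1.2233 = 2.0123.
x̄₁ − x̄₂ = 8.9 − 15.3 = -6.4000.
CI: -6.4000 ± 2.0123 = (-8.41, -4.39).

(-8.41, -4.39)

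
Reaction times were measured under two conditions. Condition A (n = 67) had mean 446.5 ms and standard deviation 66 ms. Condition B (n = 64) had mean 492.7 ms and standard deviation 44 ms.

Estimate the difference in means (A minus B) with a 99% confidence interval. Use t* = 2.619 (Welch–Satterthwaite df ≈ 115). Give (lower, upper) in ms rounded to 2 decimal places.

Standard errors of each mean: 66/√67 = 8.0632 and 44/√64 = 5.5000.
SE(x̄₁ − x̄₂) = √(8.0632² + 5.5000²) = 9.7604 for independent samples with unequal variances.
With t* = 2.619, the margin is 2.619 × 9.7604 = 25.5625.
x̄₁ − x̄₂ = 446.5 − 492.7 = -46.2000; the interval is -46.2000 ± 25.5625 = (-71.76, -20.64).

(-71.76, -20.64)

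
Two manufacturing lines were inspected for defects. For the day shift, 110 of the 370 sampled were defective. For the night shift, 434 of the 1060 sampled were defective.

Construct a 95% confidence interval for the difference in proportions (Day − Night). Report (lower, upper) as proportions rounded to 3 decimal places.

(-0.167, -0.057)

p̂₁ = 110/370 = 0.2973 and p̂₂ = 434/1060 = 0.4094.
SE₁ = √(p̂₁(1−p̂₁)/n₁) = √(0.2973·0.7027/370) = 0.02376; SE₂ = √(0.4094·0.5906/1060) = 0.01510.
Independent samples: SE of the difference = √(SE₁² + SE₂²) = √(0.0005645376 + 0.00022801) = 0.02815.
z* for 95% confidence is 1.960, so the margin of error is 1.960 × 0.02815 = 0.05517.
Point estimate p̂₁ − p̂₂ = 0.2973 − 0.4094 = -0.1121.
-0.1121 ± 0.05517 → (-0.167, -0.057).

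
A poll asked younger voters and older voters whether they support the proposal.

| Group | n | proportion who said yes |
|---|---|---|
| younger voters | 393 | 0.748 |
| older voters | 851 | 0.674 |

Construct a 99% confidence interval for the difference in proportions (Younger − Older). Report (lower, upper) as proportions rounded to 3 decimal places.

(0.004, 0.144)

SE₁ = √(p̂₁(1−p̂₁)/n₁) = √(0.7480·0.2520/393) = 0.02190; SE₂ = √(0.6740·0.3260/851) = 0.01607.
Independent samples: SE of the difference = √(SE₁² + SE₂²) = √(0.00047961 + 0.0002582449) = 0.02716.
z* for 99% confidence is 2.576, so the margin of error is 2.576 × 0.02716 = 0.06996.
Point estimate p̂₁ − p̂₂ = 0.7480 − 0.6740 = 0.0740.
0.0740 ± 0.06996 → (0.004, 0.144).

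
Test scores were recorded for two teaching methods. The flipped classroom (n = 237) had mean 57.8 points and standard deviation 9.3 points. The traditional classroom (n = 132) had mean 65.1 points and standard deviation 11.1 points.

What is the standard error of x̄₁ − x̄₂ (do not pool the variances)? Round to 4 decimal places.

1.1394

SE₁ = s₁/√n₁ = 9.3/√237 = 0.6041; SE₂ = 11.1/√132 = 0.9661.
Independent samples, unequal variances: SE_diff = √(SE₁² + SE₂²) = √(0.36493681 + 0.93334921) = 1.1394.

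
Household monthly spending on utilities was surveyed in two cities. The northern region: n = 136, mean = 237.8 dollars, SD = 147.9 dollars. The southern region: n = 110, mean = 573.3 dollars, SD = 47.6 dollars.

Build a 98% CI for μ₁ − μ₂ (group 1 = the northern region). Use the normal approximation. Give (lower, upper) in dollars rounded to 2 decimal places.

(-366.83, -304.17)

Standard errors of each mean: 147.9/√136 = 12.6823 and 47.6/√110 = 4.5385.
SE(x̄₁ − x̄₂) = √(12.6823² + 4.5385²) = 13.4699 for independent samples with unequal variances.
With z* = 2.326, the margin is 2.326 × 13.4699 = 31.3310.
x̄₁ − x̄₂ = 237.8 − 573.3 = -335.5000; the interval is -335.5000 ± 31.3310 = (-366.83, -304.17).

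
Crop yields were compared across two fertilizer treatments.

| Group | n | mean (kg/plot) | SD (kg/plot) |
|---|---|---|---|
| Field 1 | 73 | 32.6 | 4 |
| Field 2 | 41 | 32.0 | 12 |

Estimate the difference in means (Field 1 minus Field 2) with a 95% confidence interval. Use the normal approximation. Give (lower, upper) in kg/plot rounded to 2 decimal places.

SE₁ = s₁/√n₁ = 4/√73 = 0.4682; SE₂ = 12/√41 = 1.8741.
Independent samples, unequal variances: SE_diff = √(SE₁² + SE₂²) = √(0.21921124 + 3.51225081) = 1.9317.
z* = 1.960, so margin of error = 1.960 × 1.9317 = 3.7861.
Difference in means = 32.6 − 32.0 = 0.6000.
0.6000 ± 3.7861 → (-3.19, 4.39).

(-3.19, 4.39)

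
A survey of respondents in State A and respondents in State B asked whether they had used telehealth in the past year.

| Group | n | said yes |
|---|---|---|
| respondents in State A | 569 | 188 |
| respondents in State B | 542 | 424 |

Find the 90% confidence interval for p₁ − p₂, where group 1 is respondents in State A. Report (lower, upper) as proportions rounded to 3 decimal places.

p̂₁ = 188/569 = 0.3304 and p̂₂ = 424/542 = 0.7823.
SE₁ = √(p̂₁(1−p̂₁)/n₁) = √(0.3304·0.6696/569) = 0.01972; SE₂ = √(0.7823·0.2177/542) = 0.01773.
Independent samples: SE of the difference = √(SE₁² + SE₂²) = √(0.0003888784 + 0.0003143529) = 0.02652.
z* for 90% confidence is 1.645, so the margin of error is 1.645 × 0.02652 = 0.04363.
Point estimate p̂₁ − p̂₂ = 0.3304 − 0.7823 = -0.4519.
-0.4519 ± 0.04363 → (-0.496, -0.408).

(-0.496, -0.408)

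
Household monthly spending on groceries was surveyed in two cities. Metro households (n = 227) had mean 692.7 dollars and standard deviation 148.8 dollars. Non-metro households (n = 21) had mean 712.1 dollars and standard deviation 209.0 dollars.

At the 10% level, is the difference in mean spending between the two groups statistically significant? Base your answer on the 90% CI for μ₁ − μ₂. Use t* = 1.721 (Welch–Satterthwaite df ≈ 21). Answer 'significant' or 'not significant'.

SE₁ = s₁/√n₁ = 148.8/√227 = 9.8762; SE₂ = 209.0/√21 = 45.6075.
Independent samples, unequal variances: SE_diff = √(SE₁² + SE₂²) = √(97.53932644 + 2080.04405625) = 46.6646.
t* = 1.721, so margin of error = 1.721 × 46.6646 = 80.3098.
Difference in means = 692.7 − 712.1 = -19.4000.
-19.4000 ± 80.3098 → (-99.7098, 60.9098).
The interval (-99.7098, 60.9098) contains 0, so the difference is not significant.

not significant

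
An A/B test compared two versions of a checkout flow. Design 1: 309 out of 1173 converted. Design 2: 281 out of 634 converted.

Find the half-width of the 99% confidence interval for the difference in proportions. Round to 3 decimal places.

0.061

First, p̂₁ = 309/1173 = 0.2634; p̂₂ = 281/634 = 0.4432.
The two standard errors are √(0.2634×0.7366/1173) = 0.01286 and √(0.4432×0.5568/634) = 0.01973.
Because the samples are independent, SE_diff = √(0.01286² + 0.01973²) = 0.02355.
Using z* = 2.576 for 99%, ME = 2.576 × 0.02355 = 0.06066.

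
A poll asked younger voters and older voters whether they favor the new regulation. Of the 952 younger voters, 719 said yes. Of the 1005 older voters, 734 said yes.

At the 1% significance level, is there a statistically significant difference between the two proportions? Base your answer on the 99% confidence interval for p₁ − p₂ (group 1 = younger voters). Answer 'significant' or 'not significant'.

not significant

First, p̂₁ = 719/952 = 0.7553; p̂₂ = 734/1005 = 0.7303.
The two standard errors are √(0.7553×0.2447/952) = 0.01393 and √(0.7303×0.2697/1005) = 0.01400.
Because the samples are independent, SE_diff = √(0.01393² + 0.01400²) = 0.01975.
Using z* = 2.576 for 99%, ME = 2.576 × 0.01975 = 0.05088.
p̂₁ − p̂₂ = 0.0250; interval 0.0250 ± 0.05088 gives (-0.02588, 0.07588).
The interval (-0.02588, 0.07588) contains 0, so the difference is not significant.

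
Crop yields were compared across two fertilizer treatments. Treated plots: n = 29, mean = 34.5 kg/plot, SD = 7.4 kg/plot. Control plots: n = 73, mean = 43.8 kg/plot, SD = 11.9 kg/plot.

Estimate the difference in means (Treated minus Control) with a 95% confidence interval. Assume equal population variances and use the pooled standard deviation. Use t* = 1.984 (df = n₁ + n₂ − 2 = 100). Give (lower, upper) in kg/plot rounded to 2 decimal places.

Pooled variance s_p² = [28·7.4² + 72·11.9²] / (29+73−2) = 117.2920, so s_p = 10.8301.
SE_diff = s_p·√(1/n₁ + 1/n₂) = 10.8301·√(1/29 + 1/73) = 2.3772.
t* = 1.984; margin = 1.984 × 2.3772 = 4.7164.
Difference = 34.5 − 43.8 = -9.3000.
-9.3000 ± 4.7164 → (-14.02, -4.58).

(-14.02, -4.58)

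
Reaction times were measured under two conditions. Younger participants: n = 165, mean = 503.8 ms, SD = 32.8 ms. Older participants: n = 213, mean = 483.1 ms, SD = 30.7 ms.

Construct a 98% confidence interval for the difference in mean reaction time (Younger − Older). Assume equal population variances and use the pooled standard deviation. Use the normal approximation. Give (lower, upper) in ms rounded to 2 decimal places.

(13.07, 28.33)

Pooled variance s_p² = [164·32.8² + 212·30.7²] / (165+213−2) = 1000.6533, so s_p = 31.6331.
SE_diff = s_p·√(1/n₁ + 1/n₂) = 31.6331·√(1/165 + 1/213) = 3.2806.
z* = 2.326; margin = 2.326 × 3.2806 = 7.6307.
Difference = 503.8 − 483.1 = 20.7000.
20.7000 ± 7.6307 → (13.07, 28.33).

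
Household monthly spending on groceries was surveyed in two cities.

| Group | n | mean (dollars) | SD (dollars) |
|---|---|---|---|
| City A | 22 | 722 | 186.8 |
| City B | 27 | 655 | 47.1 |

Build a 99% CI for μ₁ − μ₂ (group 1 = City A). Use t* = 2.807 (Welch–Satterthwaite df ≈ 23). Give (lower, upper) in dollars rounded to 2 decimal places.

(-47.65, 181.65)

Standard errors of each mean: 186.8/√22 = 39.8259 and 47.1/√27 = 9.0644.
SE(x̄₁ − x̄₂) = √(39.8259² + 9.0644²) = 40.8444 for independent samples with unequal variances.
With t* = 2.807, the margin is 2.807 × 40.8444 = 114.6502.
x̄₁ − x̄₂ = 722 − 655 = 67.0000; the interval is 67.0000 ± 114.6502 = (-47.65, 181.65).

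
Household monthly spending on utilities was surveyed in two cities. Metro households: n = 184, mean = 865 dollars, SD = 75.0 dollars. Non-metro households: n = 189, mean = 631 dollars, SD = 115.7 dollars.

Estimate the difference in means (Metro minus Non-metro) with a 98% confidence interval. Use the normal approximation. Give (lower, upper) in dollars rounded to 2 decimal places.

Per-group SEs: s₁/√n₁ = 75.0/√184 = 5.5291, s₂/√n₂ = 115.7/√189 = 8.4159.
Unpooled SE of the difference: √(30.57094681 + 70.82737281) = 10.0697.
Margin of error = z* · SE = 2.326 × 10.0697 = 23.4221.
x̄₁ − x̄₂ = 865 − 631 = 234.0000.
CI: 234.0000 ± 23.4221 = (210.58, 257.42).

(210.58, 257.42)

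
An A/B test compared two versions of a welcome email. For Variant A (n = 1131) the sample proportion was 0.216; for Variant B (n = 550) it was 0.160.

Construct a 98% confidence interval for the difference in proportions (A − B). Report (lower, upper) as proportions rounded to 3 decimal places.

SE₁ = √(p̂₁(1−p̂₁)/n₁) = √(0.2160·0.7840/1131) = 0.01224; SE₂ = √(0.1600·0.8400/550) = 0.01563.
Independent samples: SE of the difference = √(SE₁² + SE₂²) = √(0.0001498176 + 0.0002442969) = 0.01985.
z* for 98% confidence is 2.326, so the margin of error is 2.326 × 0.01985 = 0.04617.
Point estimate p̂₁ − p̂₂ = 0.2160 − 0.1600 = 0.0560.
0.0560 ± 0.04617 → (0.010, 0.102).

(0.010, 0.102)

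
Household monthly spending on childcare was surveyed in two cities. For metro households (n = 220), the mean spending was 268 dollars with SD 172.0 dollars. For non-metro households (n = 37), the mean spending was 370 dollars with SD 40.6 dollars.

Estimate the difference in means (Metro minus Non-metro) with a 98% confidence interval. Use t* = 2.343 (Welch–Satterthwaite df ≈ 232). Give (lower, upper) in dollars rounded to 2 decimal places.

(-133.35, -70.65)

SE₁ = s₁/√n₁ = 172.0/√220 = 11.5962; SE₂ = 40.6/√37 = 6.6746.
Independent samples, unequal variances: SE_diff = √(SE₁² + SE₂²) = √(134.47185444 + 44.55028516) = 13.3799.
t* = 2.343, so margin of error = 2.343 × 13.3799 = 31.3491.
Difference in means = 268 − 370 = -102.0000.
-102.0000 ± 31.3491 → (-133.35, -70.65).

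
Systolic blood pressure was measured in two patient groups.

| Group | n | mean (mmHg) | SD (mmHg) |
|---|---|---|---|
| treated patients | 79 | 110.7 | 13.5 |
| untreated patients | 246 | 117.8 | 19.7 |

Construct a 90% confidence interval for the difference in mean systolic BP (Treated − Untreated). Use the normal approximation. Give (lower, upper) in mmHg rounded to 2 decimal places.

SE₁ = s₁/√n₁ = 13.5/√79 = 1.5189; SE₂ = 19.7/√246 = 1.2560.
Independent samples, unequal variances: SE_diff = √(SE₁² + SE₂²) = √(2.30705721 + 1.577536) = 1.9709.
z* = 1.645, so margin of error = 1.645 × 1.9709 = 3.2421.
Difference in means = 110.7 − 117.8 = -7.1000.
-7.1000 ± 3.2421 → (-10.34, -3.86).

(-10.34, -3.86)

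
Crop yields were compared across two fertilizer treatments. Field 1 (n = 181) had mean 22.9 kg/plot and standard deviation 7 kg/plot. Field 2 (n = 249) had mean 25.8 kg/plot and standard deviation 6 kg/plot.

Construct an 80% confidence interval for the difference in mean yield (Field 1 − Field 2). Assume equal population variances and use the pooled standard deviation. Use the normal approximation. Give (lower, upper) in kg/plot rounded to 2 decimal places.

(-3.71, -2.09)

s_p = √[((n₁−1)s₁² + (n₂−1)s₂²)/(n₁+n₂−2)] = √[(180·7² + 248·6²)/428] = 6.4395.
SE = 6.4395·√(1/181 + 1/249) = 0.6290.
With z* = 1.282, margin = 1.282 × 0.6290 = 0.8064.
x̄₁ − x̄₂ = 22.9 − 25.8 = -2.9000; interval -2.9000 ± 0.8064 = (-3.71, -2.09).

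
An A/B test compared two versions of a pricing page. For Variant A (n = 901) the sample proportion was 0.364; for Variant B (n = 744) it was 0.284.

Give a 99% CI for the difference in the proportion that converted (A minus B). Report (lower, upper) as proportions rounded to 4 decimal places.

(0.0207, 0.1393)

SE₁ = √(p̂₁(1−p̂₁)/n₁) = √(0.3640·0.6360/901) = 0.01603; SE₂ = √(0.2840·0.7160/744) = 0.01653.
Independent samples: SE of the difference = √(SE₁² + SE₂²) = √(0.0002569609 + 0.0002732409) = 0.02303.
z* for 99% confidence is 2.576, so the margin of error is 2.576 × 0.02303 = 0.05933.
Point estimate p̂₁ − p̂₂ = 0.3640 − 0.2840 = 0.0800.
0.0800 ± 0.05933 → (0.0207, 0.1393).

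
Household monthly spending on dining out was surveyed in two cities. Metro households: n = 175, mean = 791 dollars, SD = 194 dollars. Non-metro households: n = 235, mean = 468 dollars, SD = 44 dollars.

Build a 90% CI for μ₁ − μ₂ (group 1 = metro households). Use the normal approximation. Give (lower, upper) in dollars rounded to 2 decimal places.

(298.42, 347.58)

Per-group SEs: s₁/√n₁ = 194/√175 = 14.6650, s₂/√n₂ = 44/√235 = 2.8702.
Unpooled SE of the difference: √(215.062225 + 8.23804804) = 14.9432.
Margin of error = z* · SE = 1.645 × 14.9432 = 24.5816.
x̄₁ − x̄₂ = 791 − 468 = 323.0000.
CI: 323.0000 ± 24.5816 = (298.42, 347.58).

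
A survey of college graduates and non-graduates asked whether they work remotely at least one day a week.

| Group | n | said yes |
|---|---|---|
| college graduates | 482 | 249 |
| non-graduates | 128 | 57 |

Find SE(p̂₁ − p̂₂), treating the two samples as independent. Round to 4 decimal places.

First, p̂₁ = 249/482 = 0.5166; p̂₂ = 57/128 = 0.4453.
The two standard errors are √(0.5166×0.4834/482) = 0.02276 and √(0.4453×0.5547/128) = 0.04393.
Because the samples are independent, SE_diff = √(0.02276² + 0.04393²) = 0.04948.

0.0495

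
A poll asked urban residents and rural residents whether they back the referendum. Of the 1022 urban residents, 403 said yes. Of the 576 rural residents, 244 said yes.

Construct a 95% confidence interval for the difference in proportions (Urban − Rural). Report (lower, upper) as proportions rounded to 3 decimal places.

First, p̂₁ = 403/1022 = 0.3943; p̂₂ = 244/576 = 0.4236.
The two standard errors are √(0.3943×0.6057/1022) = 0.01529 and √(0.4236×0.5764/576) = 0.02059.
Because the samples are independent, SE_diff = √(0.01529² + 0.02059²) = 0.02565.
Using z* = 1.960 for 95%, ME = 1.960 × 0.02565 = 0.05027.
p̂₁ − p̂₂ = -0.0293; interval -0.0293 ± 0.05027 gives (-0.080, 0.021).

(-0.080, 0.021)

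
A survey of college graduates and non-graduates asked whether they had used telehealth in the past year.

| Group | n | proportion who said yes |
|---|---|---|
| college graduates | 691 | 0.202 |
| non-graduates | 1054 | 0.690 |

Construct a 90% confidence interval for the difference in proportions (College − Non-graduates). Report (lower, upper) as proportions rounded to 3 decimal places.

SE₁ = √(p̂₁(1−p̂₁)/n₁) = √(0.2020·0.7980/691) = 0.01527; SE₂ = √(0.6900·0.3100/1054) = 0.01425.
Independent samples: SE of the difference = √(SE₁² + SE₂²) = √(0.0002331729 + 0.0002030625) = 0.02089.
z* for 90% confidence is 1.645, so the margin of error is 1.645 × 0.02089 = 0.03436.
Point estimate p̂₁ − p̂₂ = 0.2020 − 0.6900 = -0.4880.
-0.4880 ± 0.03436 → (-0.522, -0.454).

(-0.522, -0.454)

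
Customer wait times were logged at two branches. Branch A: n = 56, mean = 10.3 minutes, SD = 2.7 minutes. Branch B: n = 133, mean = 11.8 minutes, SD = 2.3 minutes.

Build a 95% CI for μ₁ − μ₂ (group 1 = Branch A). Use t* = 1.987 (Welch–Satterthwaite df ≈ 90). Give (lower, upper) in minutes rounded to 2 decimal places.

(-2.32, -0.68)

Standard errors of each mean: 2.7/√56 = 0.3608 and 2.3/√133 = 0.1994.
SE(x̄₁ − x̄₂) = √(0.3608² + 0.1994²) = 0.4122 for independent samples with unequal variances.
With t* = 1.987, the margin is 1.987 × 0.4122 = 0.8190.
x̄₁ − x̄₂ = 10.3 − 11.8 = -1.5000; the interval is -1.5000 ± 0.8190 = (-2.32, -0.68).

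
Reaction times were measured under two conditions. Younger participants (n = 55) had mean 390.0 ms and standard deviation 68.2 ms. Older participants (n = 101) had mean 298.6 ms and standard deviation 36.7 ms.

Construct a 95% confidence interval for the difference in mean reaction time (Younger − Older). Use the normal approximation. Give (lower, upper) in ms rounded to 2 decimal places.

(72.01, 110.79)

Per-group SEs: s₁/√n₁ = 68.2/√55 = 9.1961, s₂/√n₂ = 36.7/√101 = 3.6518.
Unpooled SE of the difference: √(84.56825521 + 13.33564324) = 9.8946.
Margin of error = z* · SE = 1.960 × 9.8946 = 19.3934.
x̄₁ − x̄₂ = 390.0 − 298.6 = 91.4000.
CI: 91.4000 ± 19.3934 = (72.01, 110.79).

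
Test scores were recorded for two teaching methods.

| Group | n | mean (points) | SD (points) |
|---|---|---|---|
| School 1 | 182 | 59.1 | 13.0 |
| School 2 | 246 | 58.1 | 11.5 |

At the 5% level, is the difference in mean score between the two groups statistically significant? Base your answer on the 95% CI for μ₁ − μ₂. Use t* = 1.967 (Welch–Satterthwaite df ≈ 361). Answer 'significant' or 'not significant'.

SE₁ = s₁/√n₁ = 13.0/√182 = 0.9636; SE₂ = 11.5/√246 = 0.7332.
Independent samples, unequal variances: SE_diff = √(SE₁² + SE₂²) = √(0.92852496 + 0.53758224) = 1.2108.
t* = 1.967, so margin of error = 1.967 × 1.2108 = 2.3816.
Difference in means = 59.1 − 58.1 = 1.0000.
1.0000 ± 2.3816 → (-1.3816, 3.3816).
The interval (-1.3816, 3.3816) contains 0, so the difference is not significant.

not significant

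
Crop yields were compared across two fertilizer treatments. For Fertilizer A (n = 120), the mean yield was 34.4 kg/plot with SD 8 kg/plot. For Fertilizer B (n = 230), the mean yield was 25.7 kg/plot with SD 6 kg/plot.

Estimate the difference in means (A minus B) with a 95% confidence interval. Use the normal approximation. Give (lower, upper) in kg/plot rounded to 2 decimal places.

Per-group SEs: s₁/√n₁ = 8/√120 = 0.7303, s₂/√n₂ = 6/√230 = 0.3956.
Unpooled SE of the difference: √(0.53333809 + 0.15649936) = 0.8306.
Margin of error = z* · SE = 1.960 × 0.8306 = 1.6280.
x̄₁ − x̄₂ = 34.4 − 25.7 = 8.7000.
CI: 8.7000 ± 1.6280 = (7.07, 10.33).

(7.07, 10.33)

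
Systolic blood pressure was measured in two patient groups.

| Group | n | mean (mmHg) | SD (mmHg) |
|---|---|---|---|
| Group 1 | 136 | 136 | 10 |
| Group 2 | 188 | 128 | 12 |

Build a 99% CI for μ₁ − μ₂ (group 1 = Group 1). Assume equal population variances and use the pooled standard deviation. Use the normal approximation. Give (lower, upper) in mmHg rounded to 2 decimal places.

Pooled variance s_p² = [135·10² + 187·12²] / (136+188−2) = 125.5528, so s_p = 11.2050.
SE_diff = s_p·√(1/n₁ + 1/n₂) = 11.2050·√(1/136 + 1/188) = 1.2614.
z* = 2.576; margin = 2.576 × 1.2614 = 3.2494.
Difference = 136 − 128 = 8.0000.
8.0000 ± 3.2494 → (4.75, 11.25).

(4.75, 11.25)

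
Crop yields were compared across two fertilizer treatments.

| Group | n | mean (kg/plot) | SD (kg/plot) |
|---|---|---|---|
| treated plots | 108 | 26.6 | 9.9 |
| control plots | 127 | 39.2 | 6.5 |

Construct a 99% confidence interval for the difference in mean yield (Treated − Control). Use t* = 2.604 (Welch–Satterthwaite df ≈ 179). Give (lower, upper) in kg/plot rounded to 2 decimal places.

(-15.50, -9.70)

Standard errors of each mean: 9.9/√108 = 0.9526 and 6.5/√127 = 0.5768.
SE(x̄₁ − x̄₂) = √(0.9526² + 0.5768²) = 1.1136 for independent samples with unequal variances.
With t* = 2.604, the margin is 2.604 × 1.1136 = 2.8998.
x̄₁ − x̄₂ = 26.6 − 39.2 = -12.6000; the interval is -12.6000 ± 2.8998 = (-15.50, -9.70).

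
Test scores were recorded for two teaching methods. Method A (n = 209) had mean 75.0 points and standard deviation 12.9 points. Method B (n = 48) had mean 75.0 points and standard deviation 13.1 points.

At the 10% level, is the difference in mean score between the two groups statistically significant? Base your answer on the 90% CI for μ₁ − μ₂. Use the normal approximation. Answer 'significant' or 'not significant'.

Per-group SEs: s₁/√n₁ = 12.9/√209 = 0.8923, s₂/√n₂ = 13.1/√48 = 1.8908.
Unpooled SE of the difference: √(0.79619929 + 3.57512464) = 2.0908.
Margin of error = z* · SE = 1.645 × 2.0908 = 3.4394.
x̄₁ − x̄₂ = 75.0 − 75.0 = 0.0000.
CI: 0.0000 ± 3.4394 = (-3.4394, 3.4394).
The interval (-3.4394, 3.4394) contains 0, so the difference is not significant.

not significant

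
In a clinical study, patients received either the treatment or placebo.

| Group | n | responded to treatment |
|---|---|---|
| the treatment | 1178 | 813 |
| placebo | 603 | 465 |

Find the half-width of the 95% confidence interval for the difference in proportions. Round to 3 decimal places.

First, p̂₁ = 813/1178 = 0.6902; p̂₂ = 465/603 = 0.7711.
The two standard errors are √(0.6902×0.3098/1178) = 0.01347 and √(0.7711×0.2289/603) = 0.01711.
Because the samples are independent, SE_diff = √(0.01347² + 0.01711²) = 0.02178.
Using z* = 1.960 for 95%, ME = 1.960 × 0.02178 = 0.04269.

0.043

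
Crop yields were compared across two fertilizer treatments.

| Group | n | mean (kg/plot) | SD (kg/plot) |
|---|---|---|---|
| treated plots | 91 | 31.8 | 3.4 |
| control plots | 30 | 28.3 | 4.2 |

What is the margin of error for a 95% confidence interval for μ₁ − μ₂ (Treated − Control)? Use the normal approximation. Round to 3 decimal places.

1.657

Per-group SEs: s₁/√n₁ = 3.4/√91 = 0.3564, s₂/√n₂ = 4.2/√30 = 0.7668.
Unpooled SE of the difference: √(0.12702096 + 0.58798224) = 0.8456.
Margin of error = z* · SE = 1.960 × 0.8456 = 1.6574.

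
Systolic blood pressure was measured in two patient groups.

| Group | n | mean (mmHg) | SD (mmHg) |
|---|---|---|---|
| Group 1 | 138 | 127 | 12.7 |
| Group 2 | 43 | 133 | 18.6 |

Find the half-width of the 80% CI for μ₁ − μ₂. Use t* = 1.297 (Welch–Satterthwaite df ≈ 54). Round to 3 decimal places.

3.937

Per-group SEs: s₁/√n₁ = 12.7/√138 = 1.0811, s₂/√n₂ = 18.6/√43 = 2.8365.
Unpooled SE of the difference: √(1.16877721 + 8.04573225) = 3.0355.
Margin of error = t* · SE = 1.297 × 3.0355 = 3.9370.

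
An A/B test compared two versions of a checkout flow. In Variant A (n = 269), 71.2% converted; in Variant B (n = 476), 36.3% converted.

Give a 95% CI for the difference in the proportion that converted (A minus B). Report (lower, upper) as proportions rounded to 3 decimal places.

Each SE is √(p̂(1−p̂)/n): √(0.7120·0.2880/269) = 0.02761 and √(0.3630·0.6370/476) = 0.02204.
SE(p̂₁ − p̂₂) = √(SE₁² + SE₂²) = √(0.0007623121 + 0.0004857616) = 0.03533, since the two samples are independent.
At 95% confidence z* = 1.960; margin = 1.960 × 0.03533 = 0.06925.
The difference is 0.7120 − 0.3630 = 0.3490, so the interval is 0.3490 ± 0.06925 = (0.280, 0.418).

(0.280, 0.418)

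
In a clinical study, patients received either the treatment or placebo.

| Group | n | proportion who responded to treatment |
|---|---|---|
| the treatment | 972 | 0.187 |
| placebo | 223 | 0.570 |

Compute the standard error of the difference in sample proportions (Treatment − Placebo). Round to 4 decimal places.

SE₁ = √(p̂₁(1−p̂₁)/n₁) = √(0.1870·0.8130/972) = 0.01251; SE₂ = √(0.5700·0.4300/223) = 0.03315.
Independent samples: SE of the difference = √(SE₁² + SE₂²) = √(0.0001565001 + 0.0010989225) = 0.03543.

0.0354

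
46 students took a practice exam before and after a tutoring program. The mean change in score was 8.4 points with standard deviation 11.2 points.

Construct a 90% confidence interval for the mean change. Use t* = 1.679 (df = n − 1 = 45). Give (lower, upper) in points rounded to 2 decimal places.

(5.63, 11.17)

Paired design: SE = s_d/√n = 11.2/√46 = 1.6513.
t* = 1.679; margin of error = 1.679 × 1.6513 = 2.7725.
8.4 ± 2.7725 → (5.63, 11.17).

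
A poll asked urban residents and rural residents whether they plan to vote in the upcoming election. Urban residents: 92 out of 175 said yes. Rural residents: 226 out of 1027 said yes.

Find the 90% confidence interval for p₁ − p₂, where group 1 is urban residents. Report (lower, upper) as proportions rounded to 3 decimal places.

(0.240, 0.371)

First, p̂₁ = 92/175 = 0.5257; p̂₂ = 226/1027 = 0.2201.
The two standard errors are √(0.5257×0.4743/175) = 0.03775 and √(0.2201×0.7799/1027) = 0.01293.
Because the samples are independent, SE_diff = √(0.03775² + 0.01293²) = 0.03990.
Using z* = 1.645 for 90%, ME = 1.645 × 0.03990 = 0.06564.
p̂₁ − p̂₂ = 0.3056; interval 0.3056 ± 0.06564 gives (0.240, 0.371).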